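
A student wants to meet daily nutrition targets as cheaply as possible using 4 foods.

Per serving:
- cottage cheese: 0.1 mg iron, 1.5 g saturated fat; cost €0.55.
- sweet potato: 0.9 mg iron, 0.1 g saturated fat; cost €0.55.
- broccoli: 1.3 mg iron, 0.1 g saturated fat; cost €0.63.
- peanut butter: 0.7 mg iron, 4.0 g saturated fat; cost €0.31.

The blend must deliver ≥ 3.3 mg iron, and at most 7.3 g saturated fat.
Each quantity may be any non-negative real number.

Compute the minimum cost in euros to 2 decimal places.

Set it up as a linear program. Let x1 = servings of cottage cheese, x2 = servings of sweet potato, x3 = servings of broccoli, x4 = servings of peanut butter.
min 0.55x1 + 0.55x2 + 0.63x3 + 0.31x4 s.t.:
  0.1x1 + 0.9x2 + 1.3x3 + 0.7x4 ≥ 3.3   (iron)
  1.5x1 + 0.1x2 + 0.1x3 + 4x4 ≤ 7.3   (saturated fat)
  x1, x2, x3, x4 ≥ 0.
The optimal basis is {broccoli, peanut butter}; cottage cheese, sweet potato drop out. There the iron and saturated fat constraints are tight.
That vertex is x3 = 1.577, x4 = 1.786.
Objective = 0.63·1.577 + 0.31·1.786 = 1.5472.

€1.55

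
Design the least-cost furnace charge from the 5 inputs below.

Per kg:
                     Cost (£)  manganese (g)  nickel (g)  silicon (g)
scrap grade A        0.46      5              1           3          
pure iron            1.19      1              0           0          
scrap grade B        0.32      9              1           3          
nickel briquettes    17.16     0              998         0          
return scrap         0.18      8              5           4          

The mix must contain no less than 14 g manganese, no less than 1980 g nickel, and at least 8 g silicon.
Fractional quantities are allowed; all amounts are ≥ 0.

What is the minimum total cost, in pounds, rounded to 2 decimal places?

£34.23

This is a linear program. Let x1 = kg of scrap grade A, x2 = kg of pure iron, x3 = kg of scrap grade B, x4 = kg of nickel briquettes, x5 = kg of return scrap.
Minimize 0.46x1 + 1.19x2 + 0.32x3 + 17.16x4 + 0.18x5 s.t.:
  5x1 + 1x2 + 9x3 + 8x5 ≥ 14   (manganese)
  1x1 + 1x3 + 998x4 + 5x5 ≥ 1980   (nickel)
  3x1 + 3x3 + 4x5 ≥ 8   (silicon)
  x1, x2, x3, x4, x5 ≥ 0.
The cheapest feasible vertex uses only nickel briquettes, return scrap; scrap grade A, pure iron, scrap grade B are not used. There the nickel and silicon constraints are tight.
So nickel briquettes = 1.974 kg, return scrap = 2 kg.
Hence cost = 17.16·1.974 + 0.18·2 = £34.2338.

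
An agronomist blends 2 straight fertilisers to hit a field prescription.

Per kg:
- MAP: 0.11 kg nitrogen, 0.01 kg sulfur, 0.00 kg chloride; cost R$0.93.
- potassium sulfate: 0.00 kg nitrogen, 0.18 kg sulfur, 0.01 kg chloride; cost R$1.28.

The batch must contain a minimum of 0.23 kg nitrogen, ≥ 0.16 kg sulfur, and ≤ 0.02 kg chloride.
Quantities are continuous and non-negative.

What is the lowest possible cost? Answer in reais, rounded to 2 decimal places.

Treat it as an LP. Let x1 = kg of MAP, x2 = kg of potassium sulfate.
Minimize 0.93x1 + 1.28x2 s.t.:
  0.11x1 ≥ 0.23   (nitrogen)
  0.01x1 + 0.18x2 ≥ 0.16   (sulfur)
  0.01x2 ≤ 0.02   (chloride)
  x1, x2 ≥ 0.
Both inputs are positive at the optimum. The nitrogen and sulfur requirements are met with equality.
Solving gives x1 = 2.091, x2 = 0.7727.
Objective = 0.93·2.091 + 1.28·0.7727 = 2.9337.

R$2.93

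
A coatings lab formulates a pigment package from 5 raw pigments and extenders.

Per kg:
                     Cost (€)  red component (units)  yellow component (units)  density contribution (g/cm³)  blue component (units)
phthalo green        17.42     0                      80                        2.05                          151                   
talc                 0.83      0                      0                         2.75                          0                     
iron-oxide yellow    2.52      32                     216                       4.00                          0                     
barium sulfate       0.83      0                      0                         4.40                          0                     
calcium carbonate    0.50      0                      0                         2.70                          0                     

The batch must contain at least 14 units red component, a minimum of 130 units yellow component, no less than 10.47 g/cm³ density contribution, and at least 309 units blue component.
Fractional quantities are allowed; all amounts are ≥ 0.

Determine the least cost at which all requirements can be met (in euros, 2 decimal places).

Let x1 = kg of phthalo green, x2 = kg of talc, x3 = kg of iron-oxide yellow, x4 = kg of barium sulfate, x5 = kg of calcium carbonate.
Minimize 17.42x1 + 0.83x2 + 2.52x3 + 0.83x4 + 0.5x5 s.t.:
  32x3 ≥ 14   (red component)
  80x1 + 216x3 ≥ 130   (yellow component)
  2.05x1 + 2.75x2 + 4x3 + 4.4x4 + 2.7x5 ≥ 10.47   (density contribution)
  151x1 ≥ 309   (blue component)
  x1, x2, x3, x4, x5 ≥ 0.
At the optimum only phthalo green, iron-oxide yellow, calcium carbonate are positive (talc, barium sulfate = 0). There the red component, density contribution, blue component constraints are tight.
So phthalo green = 2.0464 kg, iron-oxide yellow = 0.4375 kg, calcium carbonate = 1.6759 kg.
Objective = 17.42·2.0464 + 2.52·0.4375 + 0.5·1.6759 = 37.5887.

€37.59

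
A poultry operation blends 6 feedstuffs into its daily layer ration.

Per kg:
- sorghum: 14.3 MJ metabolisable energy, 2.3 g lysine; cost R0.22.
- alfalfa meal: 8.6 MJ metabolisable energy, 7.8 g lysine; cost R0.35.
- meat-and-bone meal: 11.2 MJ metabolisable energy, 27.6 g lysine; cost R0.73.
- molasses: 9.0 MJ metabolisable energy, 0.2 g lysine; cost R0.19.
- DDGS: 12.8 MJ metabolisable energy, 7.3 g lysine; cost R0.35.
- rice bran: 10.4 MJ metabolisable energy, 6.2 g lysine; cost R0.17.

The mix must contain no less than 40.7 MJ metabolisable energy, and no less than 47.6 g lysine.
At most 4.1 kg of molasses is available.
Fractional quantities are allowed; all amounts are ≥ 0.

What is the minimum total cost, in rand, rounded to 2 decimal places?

Let x1 = kg of sorghum, x2 = kg of alfalfa meal, x3 = kg of meat-and-bone meal, x4 = kg of molasses, x5 = kg of DDGS, x6 = kg of rice bran.
Minimize 0.22x1 + 0.35x2 + 0.73x3 + 0.19x4 + 0.35x5 + 0.17x6 with:
  14.3x1 + 8.6x2 + 11.2x3 + 9x4 + 12.8x5 + 10.4x6 ≥ 40.7   (metabolisable energy)
  2.3x1 + 7.8x2 + 27.6x3 + 0.2x4 + 7.3x5 + 6.2x6 ≥ 47.6   (lysine)
  x4 ≤ 4.1
  x1, x2, x3, x4, x5, x6 ≥ 0.
The minimum-cost mix takes nothing from sorghum, alfalfa meal, molasses, DDGS — only meat-and-bone meal, rice bran. There the metabolisable energy and lysine constraints are tight.
That vertex is x3 = 1.1153, x6 = 2.7123.
Objective = 0.73·1.1153 + 0.17·2.7123 = 1.2753.

R1.28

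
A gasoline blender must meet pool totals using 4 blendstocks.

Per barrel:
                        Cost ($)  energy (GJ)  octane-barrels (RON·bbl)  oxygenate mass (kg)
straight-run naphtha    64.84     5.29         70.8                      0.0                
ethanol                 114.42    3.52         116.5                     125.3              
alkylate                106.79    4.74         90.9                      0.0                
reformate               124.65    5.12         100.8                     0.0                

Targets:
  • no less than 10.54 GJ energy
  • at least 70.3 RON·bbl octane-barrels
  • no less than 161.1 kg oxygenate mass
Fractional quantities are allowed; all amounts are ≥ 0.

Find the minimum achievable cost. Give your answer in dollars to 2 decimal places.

Treat it as an LP. Let x1 = barrels of straight-run naphtha, x2 = barrels of ethanol, x3 = barrels of alkylate, x4 = barrels of reformate.
min 64.84x1 + 114.42x2 + 106.79x3 + 124.65x4 s.t.:
  5.29x1 + 3.52x2 + 4.74x3 + 5.12x4 ≥ 10.54   (energy)
  70.8x1 + 116.5x2 + 90.9x3 + 100.8x4 ≥ 70.3   (octane-barrels)
  125.3x2 ≥ 161.1   (oxygenate mass)
  x1, x2, x3, x4 ≥ 0.
The cheapest feasible vertex uses only straight-run naphtha, ethanol; alkylate, reformate are not used. Binding constraints: energy and oxygenate mass.
That vertex is x1 = 1.1369, x2 = 1.2857.
Hence cost = 64.84·1.1369 + 114.42·1.2857 = $220.8264.

$220.83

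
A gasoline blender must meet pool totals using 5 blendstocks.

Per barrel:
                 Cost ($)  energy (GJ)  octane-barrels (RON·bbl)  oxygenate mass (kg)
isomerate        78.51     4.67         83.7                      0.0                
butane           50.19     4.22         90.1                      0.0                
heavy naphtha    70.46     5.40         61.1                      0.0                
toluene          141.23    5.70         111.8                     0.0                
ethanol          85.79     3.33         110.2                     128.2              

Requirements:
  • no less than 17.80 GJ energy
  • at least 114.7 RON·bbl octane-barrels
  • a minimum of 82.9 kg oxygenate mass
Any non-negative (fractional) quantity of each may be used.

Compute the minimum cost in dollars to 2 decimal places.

$241.57

Treat it as an LP. Let x1 = barrels of isomerate, x2 = barrels of butane, x3 = barrels of heavy naphtha, x4 = barrels of toluene, x5 = barrels of ethanol.
Minimize 78.51x1 + 50.19x2 + 70.46x3 + 141.23x4 + 85.79x5 s.t.:
  4.67x1 + 4.22x2 + 5.4x3 + 5.7x4 + 3.33x5 ≥ 17.8   (energy)
  83.7x1 + 90.1x2 + 61.1x3 + 111.8x4 + 110.2x5 ≥ 114.7   (octane-barrels)
  128.2x5 ≥ 82.9   (oxygenate mass)
  x1, x2, x3, x4, x5 ≥ 0.
The cheapest feasible vertex uses only butane, ethanol; isomerate, heavy naphtha, toluene are not used. There the energy and oxygenate mass constraints are tight.
Solving gives x2 = 3.7077, x5 = 0.64665.
Total cost: 50.19·3.7077 + 85.79·0.64665 = 241.5656.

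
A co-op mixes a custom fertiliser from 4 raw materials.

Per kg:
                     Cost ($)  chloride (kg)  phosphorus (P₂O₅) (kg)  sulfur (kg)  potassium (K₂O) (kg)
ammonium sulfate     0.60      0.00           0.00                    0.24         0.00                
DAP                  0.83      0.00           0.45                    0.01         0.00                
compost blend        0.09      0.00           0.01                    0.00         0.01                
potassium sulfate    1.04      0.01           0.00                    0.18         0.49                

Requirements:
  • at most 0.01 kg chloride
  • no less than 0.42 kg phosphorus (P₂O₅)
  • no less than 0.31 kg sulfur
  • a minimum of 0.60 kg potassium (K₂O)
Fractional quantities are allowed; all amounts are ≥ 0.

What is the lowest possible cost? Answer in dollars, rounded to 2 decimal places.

$2.91

Let x1 = kg of ammonium sulfate, x2 = kg of DAP, x3 = kg of compost blend, x4 = kg of potassium sulfate.
Minimize 0.6x1 + 0.83x2 + 0.09x3 + 1.04x4 s.t.:
  0.01x4 ≤ 0.01   (chloride)
  0.45x2 + 0.01x3 ≥ 0.42   (phosphorus (P₂O₅))
  0.24x1 + 0.01x2 + 0.18x4 ≥ 0.31   (sulfur)
  0.01x3 + 0.49x4 ≥ 0.6   (potassium (K₂O))
  x1, x2, x3, x4 ≥ 0.
All 4 inputs are positive at the optimum. There the chloride, phosphorus (P₂O₅), sulfur, potassium (K₂O) constraints are tight.
Solving gives x1 = 0.513, x2 = 0.6889, x3 = 11, x4 = 1.
Cost = 0.6·0.513 + 0.83·0.6889 + 0.09·11 + 1.04·1 = 2.9096.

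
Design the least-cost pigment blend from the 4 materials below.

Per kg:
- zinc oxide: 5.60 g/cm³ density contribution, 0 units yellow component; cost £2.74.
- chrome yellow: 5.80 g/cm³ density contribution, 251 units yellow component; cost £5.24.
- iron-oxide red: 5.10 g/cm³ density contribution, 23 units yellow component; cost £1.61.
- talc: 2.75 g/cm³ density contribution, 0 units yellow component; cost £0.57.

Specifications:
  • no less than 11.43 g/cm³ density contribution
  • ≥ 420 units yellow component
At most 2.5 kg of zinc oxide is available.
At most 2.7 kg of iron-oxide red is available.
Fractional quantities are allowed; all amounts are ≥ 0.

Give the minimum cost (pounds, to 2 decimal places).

£9.13

Treat it as an LP. Let x1 = kg of zinc oxide, x2 = kg of chrome yellow, x3 = kg of iron-oxide red, x4 = kg of talc.
Minimize 2.74x1 + 5.24x2 + 1.61x3 + 0.57x4 s.t.:
  5.6x1 + 5.8x2 + 5.1x3 + 2.75x4 ≥ 11.43   (density contribution)
  251x2 + 23x3 ≥ 420   (yellow component)
  x1 ≤ 2.5
  x3 ≤ 2.7
  x1, x2, x3, x4 ≥ 0.
The minimum-cost mix takes nothing from zinc oxide, iron-oxide red — only chrome yellow, talc. Binding constraints: density contribution and yellow component.
That vertex is x2 = 1.6733, x4 = 0.62721.
Total cost: 5.24·1.6733 + 0.57·0.62721 = 9.1256.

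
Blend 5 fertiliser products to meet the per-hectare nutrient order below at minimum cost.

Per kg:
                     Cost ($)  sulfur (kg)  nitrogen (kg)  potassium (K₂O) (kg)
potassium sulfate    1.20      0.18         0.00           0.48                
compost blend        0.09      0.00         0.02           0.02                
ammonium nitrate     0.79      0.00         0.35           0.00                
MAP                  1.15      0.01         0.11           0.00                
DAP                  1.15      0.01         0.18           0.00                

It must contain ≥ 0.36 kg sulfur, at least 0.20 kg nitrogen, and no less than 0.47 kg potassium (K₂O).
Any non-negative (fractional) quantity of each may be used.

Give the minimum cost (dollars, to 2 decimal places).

$2.85

Let x1 = kg of potassium sulfate, x2 = kg of compost blend, x3 = kg of ammonium nitrate, x4 = kg of MAP, x5 = kg of DAP.
Minimise 1.2x1 + 0.09x2 + 0.79x3 + 1.15x4 + 1.15x5 with:
  0.18x1 + 0.01x4 + 0.01x5 ≥ 0.36   (sulfur)
  0.02x2 + 0.35x3 + 0.11x4 + 0.18x5 ≥ 0.2   (nitrogen)
  0.48x1 + 0.02x2 ≥ 0.47   (potassium (K₂O))
  x1, x2, x3, x4, x5 ≥ 0.
The optimal basis is {potassium sulfate, ammonium nitrate}; compost blend, MAP, DAP drop out. Binding constraints: sulfur and nitrogen.
That vertex is x1 = 2, x3 = 0.5714.
Total cost: 1.2·2 + 0.79·0.5714 = 2.8514.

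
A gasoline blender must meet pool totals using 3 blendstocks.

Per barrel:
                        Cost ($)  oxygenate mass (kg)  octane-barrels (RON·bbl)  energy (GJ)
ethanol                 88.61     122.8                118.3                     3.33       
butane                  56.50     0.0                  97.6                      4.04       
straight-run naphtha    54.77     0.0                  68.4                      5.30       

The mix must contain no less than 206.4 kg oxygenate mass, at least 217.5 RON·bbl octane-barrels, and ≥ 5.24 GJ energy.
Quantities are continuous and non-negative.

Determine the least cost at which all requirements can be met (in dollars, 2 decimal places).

$159.74

Let x1 = barrels of ethanol, x2 = barrels of butane, x3 = barrels of straight-run naphtha.
Minimize 88.61x1 + 56.5x2 + 54.77x3 s.t.:
  122.8x1 ≥ 206.4   (oxygenate mass)
  118.3x1 + 97.6x2 + 68.4x3 ≥ 217.5   (octane-barrels)
  3.33x1 + 4.04x2 + 5.3x3 ≥ 5.24   (energy)
  x1, x2, x3 ≥ 0.
The optimal basis is {ethanol, butane}; straight-run naphtha drops out. Binding constraints: oxygenate mass and octane-barrels.
So ethanol = 1.6808 barrels, butane = 0.19122 barrels.
Cost = 88.61·1.6808 + 56.5·0.19122 = 159.7396.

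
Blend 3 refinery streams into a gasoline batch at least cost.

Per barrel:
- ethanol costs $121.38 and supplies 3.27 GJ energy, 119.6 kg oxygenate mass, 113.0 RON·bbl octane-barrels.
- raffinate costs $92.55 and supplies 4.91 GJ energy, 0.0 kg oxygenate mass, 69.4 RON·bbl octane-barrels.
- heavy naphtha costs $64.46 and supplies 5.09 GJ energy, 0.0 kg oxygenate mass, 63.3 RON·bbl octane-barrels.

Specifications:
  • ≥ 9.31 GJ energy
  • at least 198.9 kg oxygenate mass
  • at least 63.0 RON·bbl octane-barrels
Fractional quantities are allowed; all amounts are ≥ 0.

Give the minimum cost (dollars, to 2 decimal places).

Let x1 = barrels of ethanol, x2 = barrels of raffinate, x3 = barrels of heavy naphtha.
min 121.38x1 + 92.55x2 + 64.46x3 subject to:
  3.27x1 + 4.91x2 + 5.09x3 ≥ 9.31   (energy)
  119.6x1 ≥ 198.9   (oxygenate mass)
  113x1 + 69.4x2 + 63.3x3 ≥ 63   (octane-barrels)
  x1, x2, x3 ≥ 0.
The optimal basis is {ethanol, heavy naphtha}; raffinate drops out. Binding constraints: energy and oxygenate mass.
So ethanol = 1.663 barrels, heavy naphtha = 0.7607 barrels.
Cost = 121.38·1.663 + 64.46·0.7607 = 250.8897.

$250.89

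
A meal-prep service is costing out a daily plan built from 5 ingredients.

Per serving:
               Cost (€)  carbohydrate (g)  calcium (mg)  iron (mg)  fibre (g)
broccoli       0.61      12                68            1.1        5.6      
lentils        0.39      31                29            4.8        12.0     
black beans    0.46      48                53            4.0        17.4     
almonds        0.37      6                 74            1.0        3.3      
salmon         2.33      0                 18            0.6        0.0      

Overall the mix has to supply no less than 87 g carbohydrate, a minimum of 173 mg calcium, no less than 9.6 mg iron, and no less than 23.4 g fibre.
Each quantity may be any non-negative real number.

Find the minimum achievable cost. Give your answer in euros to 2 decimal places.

€1.28

Let x1 = servings of broccoli, x2 = servings of lentils, x3 = servings of black beans, x4 = servings of almonds, x5 = servings of salmon.
Minimize 0.61x1 + 0.39x2 + 0.46x3 + 0.37x4 + 2.33x5 s.t.:
  12x1 + 31x2 + 48x3 + 6x4 ≥ 87   (carbohydrate)
  68x1 + 29x2 + 53x3 + 74x4 + 18x5 ≥ 173   (calcium)
  1.1x1 + 4.8x2 + 4x3 + 1x4 + 0.6x5 ≥ 9.6   (iron)
  5.6x1 + 12x2 + 17.4x3 + 3.3x4 ≥ 23.4   (fibre)
  x1, x2, x3, x4, x5 ≥ 0.
The minimum-cost mix takes nothing from broccoli, salmon — only lentils, black beans, almonds. The carbohydrate, calcium, iron requirements are met with equality.
So lentils = 0.7888 servings, black beans = 1.153 servings, almonds = 1.203 servings.
Cost = 0.39·0.7888 + 0.46·1.153 + 0.37·1.203 = 1.2831.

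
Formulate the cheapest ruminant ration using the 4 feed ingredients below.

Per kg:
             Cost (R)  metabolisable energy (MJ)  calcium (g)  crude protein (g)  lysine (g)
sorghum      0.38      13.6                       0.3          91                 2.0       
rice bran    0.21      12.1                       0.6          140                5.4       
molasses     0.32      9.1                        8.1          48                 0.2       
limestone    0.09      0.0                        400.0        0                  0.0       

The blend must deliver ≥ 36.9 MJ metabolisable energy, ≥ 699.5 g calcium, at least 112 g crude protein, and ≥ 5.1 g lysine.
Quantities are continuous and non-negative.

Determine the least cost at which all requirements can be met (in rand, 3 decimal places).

Set it up as a linear program. Let x1 = kg of sorghum, x2 = kg of rice bran, x3 = kg of molasses, x4 = kg of limestone.
min 0.38x1 + 0.21x2 + 0.32x3 + 0.09x4 s.t.:
  13.6x1 + 12.1x2 + 9.1x3 ≥ 36.9   (metabolisable energy)
  0.3x1 + 0.6x2 + 8.1x3 + 400x4 ≥ 699.5   (calcium)
  91x1 + 140x2 + 48x3 ≥ 112   (crude protein)
  2x1 + 5.4x2 + 0.2x3 ≥ 5.1   (lysine)
  x1, x2, x3, x4 ≥ 0.
The minimum-cost mix takes nothing from sorghum, molasses — only rice bran, limestone. There the metabolisable energy and calcium constraints are tight.
Solving gives x2 = 3.05, x4 = 1.744.
Hence cost = 0.21·3.05 + 0.09·1.744 = R0.79746.

R0.797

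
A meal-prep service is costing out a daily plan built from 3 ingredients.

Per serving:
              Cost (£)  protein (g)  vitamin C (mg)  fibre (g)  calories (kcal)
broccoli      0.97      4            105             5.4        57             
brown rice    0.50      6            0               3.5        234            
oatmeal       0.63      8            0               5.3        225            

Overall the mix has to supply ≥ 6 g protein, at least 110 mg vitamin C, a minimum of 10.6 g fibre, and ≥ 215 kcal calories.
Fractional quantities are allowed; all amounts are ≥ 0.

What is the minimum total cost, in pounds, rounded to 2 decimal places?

£1.60

Let x1 = servings of broccoli, x2 = servings of brown rice, x3 = servings of oatmeal.
Minimise 0.97x1 + 0.5x2 + 0.63x3 s.t.:
  4x1 + 6x2 + 8x3 ≥ 6   (protein)
  105x1 ≥ 110   (vitamin C)
  5.4x1 + 3.5x2 + 5.3x3 ≥ 10.6   (fibre)
  57x1 + 234x2 + 225x3 ≥ 215   (calories)
  x1, x2, x3 ≥ 0.
The minimum-cost mix takes nothing from brown rice — only broccoli, oatmeal. There the vitamin C and fibre constraints are tight.
Optimal quantities: broccoli = 1.048 servings, oatmeal = 0.9326 servings.
Cost = 0.97·1.048 + 0.63·0.9326 = 1.6041.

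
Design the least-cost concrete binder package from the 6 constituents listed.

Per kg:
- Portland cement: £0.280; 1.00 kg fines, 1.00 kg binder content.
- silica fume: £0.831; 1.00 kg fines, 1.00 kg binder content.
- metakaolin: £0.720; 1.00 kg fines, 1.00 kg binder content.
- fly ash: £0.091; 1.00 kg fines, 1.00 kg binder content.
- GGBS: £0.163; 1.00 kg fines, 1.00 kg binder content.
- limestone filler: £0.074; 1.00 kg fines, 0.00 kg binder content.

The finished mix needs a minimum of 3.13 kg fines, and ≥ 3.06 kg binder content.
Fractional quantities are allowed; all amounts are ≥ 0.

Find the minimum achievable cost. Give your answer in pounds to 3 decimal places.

Let x1 = kg of Portland cement, x2 = kg of silica fume, x3 = kg of metakaolin, x4 = kg of fly ash, x5 = kg of GGBS, x6 = kg of limestone filler.
Minimize 0.28x1 + 0.831x2 + 0.72x3 + 0.091x4 + 0.163x5 + 0.074x6 s.t.:
  1x1 + 1x2 + 1x3 + 1x4 + 1x5 + 1x6 ≥ 3.13   (fines)
  1x1 + 1x2 + 1x3 + 1x4 + 1x5 ≥ 3.06   (binder content)
  x1, x2, x3, x4, x5, x6 ≥ 0.
At the optimum only fly ash, limestone filler are positive (Portland cement, silica fume, metakaolin, GGBS = 0). The fines and binder content requirements are met with equality.
That vertex is x4 = 3.06, x6 = 0.07.
Cost = 0.091·3.06 + 0.074·0.07 = 0.28364.

£0.284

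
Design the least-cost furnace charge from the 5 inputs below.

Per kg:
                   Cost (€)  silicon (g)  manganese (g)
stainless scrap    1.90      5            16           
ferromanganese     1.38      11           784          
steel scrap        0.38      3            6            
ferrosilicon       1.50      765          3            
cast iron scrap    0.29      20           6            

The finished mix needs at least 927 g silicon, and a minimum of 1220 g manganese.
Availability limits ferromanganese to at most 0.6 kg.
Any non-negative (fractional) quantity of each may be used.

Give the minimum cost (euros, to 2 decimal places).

€37.06

Set it up as a linear program. Let x1 = kg of stainless scrap, x2 = kg of ferromanganese, x3 = kg of steel scrap, x4 = kg of ferrosilicon, x5 = kg of cast iron scrap.
Minimize 1.9x1 + 1.38x2 + 0.38x3 + 1.5x4 + 0.29x5 with:
  5x1 + 11x2 + 3x3 + 765x4 + 20x5 ≥ 927   (silicon)
  16x1 + 784x2 + 6x3 + 3x4 + 6x5 ≥ 1220   (manganese)
  x2 ≤ 0.6
  x1, x2, x3, x4, x5 ≥ 0.
The cheapest feasible vertex uses only ferromanganese, cast iron scrap; stainless scrap, steel scrap, ferrosilicon are not used. Binding constraints: manganese and the ferromanganese cap.
That vertex is x2 = 0.6, x5 = 124.93.
Cost = 1.38·0.6 + 0.29·124.93 = 37.0577.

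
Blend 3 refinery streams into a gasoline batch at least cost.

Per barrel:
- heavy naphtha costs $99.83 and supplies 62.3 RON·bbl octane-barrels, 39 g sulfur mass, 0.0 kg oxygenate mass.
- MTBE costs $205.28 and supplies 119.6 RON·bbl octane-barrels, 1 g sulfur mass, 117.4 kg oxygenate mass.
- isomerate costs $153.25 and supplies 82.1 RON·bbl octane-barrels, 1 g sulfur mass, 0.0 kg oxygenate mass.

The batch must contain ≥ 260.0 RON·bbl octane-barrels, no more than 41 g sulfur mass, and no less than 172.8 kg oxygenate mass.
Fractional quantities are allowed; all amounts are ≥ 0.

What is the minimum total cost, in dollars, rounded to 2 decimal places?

Let x1 = barrels of heavy naphtha, x2 = barrels of MTBE, x3 = barrels of isomerate.
min 99.83x1 + 205.28x2 + 153.25x3 with:
  62.3x1 + 119.6x2 + 82.1x3 ≥ 260   (octane-barrels)
  39x1 + 1x2 + 1x3 ≤ 41   (sulfur mass)
  117.4x2 ≥ 172.8   (oxygenate mass)
  x1, x2, x3 ≥ 0.
The minimum-cost mix takes nothing from isomerate — only heavy naphtha, MTBE. Binding constraints: octane-barrels and sulfur mass.
Optimal quantities: heavy naphtha = 1.00902 barrels, MTBE = 1.64831 barrels.
Hence cost = 99.83·1.00902 + 205.28·1.64831 = $439.0955.

$439.10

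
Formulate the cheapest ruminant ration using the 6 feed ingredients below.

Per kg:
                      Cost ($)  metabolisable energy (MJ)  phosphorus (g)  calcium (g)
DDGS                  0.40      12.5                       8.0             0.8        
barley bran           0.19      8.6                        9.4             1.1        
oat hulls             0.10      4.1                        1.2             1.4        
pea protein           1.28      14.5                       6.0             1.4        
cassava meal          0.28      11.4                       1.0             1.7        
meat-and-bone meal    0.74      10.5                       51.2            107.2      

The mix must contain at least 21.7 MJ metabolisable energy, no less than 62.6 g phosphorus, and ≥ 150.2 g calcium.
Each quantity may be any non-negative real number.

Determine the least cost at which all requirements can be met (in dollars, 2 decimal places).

$1.19

Set it up as a linear program. Let x1 = kg of DDGS, x2 = kg of barley bran, x3 = kg of oat hulls, x4 = kg of pea protein, x5 = kg of cassava meal, x6 = kg of meat-and-bone meal.
min 0.4x1 + 0.19x2 + 0.1x3 + 1.28x4 + 0.28x5 + 0.74x6 with:
  12.5x1 + 8.6x2 + 4.1x3 + 14.5x4 + 11.4x5 + 10.5x6 ≥ 21.7   (metabolisable energy)
  8x1 + 9.4x2 + 1.2x3 + 6x4 + 1x5 + 51.2x6 ≥ 62.6   (phosphorus)
  0.8x1 + 1.1x2 + 1.4x3 + 1.4x4 + 1.7x5 + 107.2x6 ≥ 150.2   (calcium)
  x1, x2, x3, x4, x5, x6 ≥ 0.
The optimal basis is {barley bran, meat-and-bone meal}; DDGS, oat hulls, pea protein, cassava meal drop out. There the metabolisable energy and calcium constraints are tight.
Solving gives x2 = 0.8229, x6 = 1.393.
Hence cost = 0.19·0.8229 + 0.74·1.393 = $1.1872.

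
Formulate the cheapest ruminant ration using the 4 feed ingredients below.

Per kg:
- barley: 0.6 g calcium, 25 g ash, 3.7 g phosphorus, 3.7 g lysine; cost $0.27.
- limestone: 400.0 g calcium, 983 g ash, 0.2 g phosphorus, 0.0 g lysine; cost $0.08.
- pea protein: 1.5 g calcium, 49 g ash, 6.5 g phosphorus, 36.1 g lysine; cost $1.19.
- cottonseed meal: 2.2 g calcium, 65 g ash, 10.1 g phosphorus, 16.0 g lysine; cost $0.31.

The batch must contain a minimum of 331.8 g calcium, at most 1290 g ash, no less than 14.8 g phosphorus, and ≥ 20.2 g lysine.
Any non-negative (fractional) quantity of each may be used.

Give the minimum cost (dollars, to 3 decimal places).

Set it up as a linear program. Let x1 = kg of barley, x2 = kg of limestone, x3 = kg of pea protein, x4 = kg of cottonseed meal.
min 0.27x1 + 0.08x2 + 1.19x3 + 0.31x4 s.t.:
  0.6x1 + 400x2 + 1.5x3 + 2.2x4 ≥ 331.8   (calcium)
  25x1 + 983x2 + 49x3 + 65x4 ≤ 1290   (ash)
  3.7x1 + 0.2x2 + 6.5x3 + 10.1x4 ≥ 14.8   (phosphorus)
  3.7x1 + 36.1x3 + 16x4 ≥ 20.2   (lysine)
  x1, x2, x3, x4 ≥ 0.
The cheapest feasible vertex uses only limestone, cottonseed meal; barley, pea protein are not used. There the calcium and phosphorus constraints are tight.
That vertex is x2 = 0.8215, x4 = 1.449.
Total cost: 0.08·0.8215 + 0.31·1.449 = 0.51491.

$0.515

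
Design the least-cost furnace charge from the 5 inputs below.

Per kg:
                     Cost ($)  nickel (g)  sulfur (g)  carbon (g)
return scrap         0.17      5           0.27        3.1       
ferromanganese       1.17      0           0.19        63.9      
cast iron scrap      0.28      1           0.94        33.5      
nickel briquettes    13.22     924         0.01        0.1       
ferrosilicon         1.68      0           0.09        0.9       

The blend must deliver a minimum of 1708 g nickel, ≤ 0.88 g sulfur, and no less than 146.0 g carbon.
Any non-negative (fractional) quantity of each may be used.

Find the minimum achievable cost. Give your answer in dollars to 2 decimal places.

$26.93

Treat it as an LP. Let x1 = kg of return scrap, x2 = kg of ferromanganese, x3 = kg of cast iron scrap, x4 = kg of nickel briquettes, x5 = kg of ferrosilicon.
min 0.17x1 + 1.17x2 + 0.28x3 + 13.22x4 + 1.68x5 with:
  5x1 + 1x3 + 924x4 ≥ 1708   (nickel)
  0.27x1 + 0.19x2 + 0.94x3 + 0.01x4 + 0.09x5 ≤ 0.88   (sulfur)
  3.1x1 + 63.9x2 + 33.5x3 + 0.1x4 + 0.9x5 ≥ 146   (carbon)
  x1, x2, x3, x4, x5 ≥ 0.
The minimum-cost mix takes nothing from return scrap, ferrosilicon — only ferromanganese, cast iron scrap, nickel briquettes. The nickel, sulfur, carbon requirements are met with equality.
So ferromanganese = 2.015 kg, cast iron scrap = 0.5092 kg, nickel briquettes = 1.848 kg.
Cost = 1.17·2.015 + 0.28·0.5092 + 13.22·1.848 = 26.9307.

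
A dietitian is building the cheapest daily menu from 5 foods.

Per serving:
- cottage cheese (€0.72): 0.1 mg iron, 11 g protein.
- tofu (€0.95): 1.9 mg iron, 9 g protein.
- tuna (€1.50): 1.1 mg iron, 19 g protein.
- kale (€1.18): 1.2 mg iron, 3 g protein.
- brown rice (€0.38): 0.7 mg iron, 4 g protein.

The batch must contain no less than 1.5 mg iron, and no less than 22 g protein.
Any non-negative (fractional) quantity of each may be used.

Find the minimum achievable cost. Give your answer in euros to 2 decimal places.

€1.67

Let x1 = servings of cottage cheese, x2 = servings of tofu, x3 = servings of tuna, x4 = servings of kale, x5 = servings of brown rice.
min 0.72x1 + 0.95x2 + 1.5x3 + 1.18x4 + 0.38x5 with:
  0.1x1 + 1.9x2 + 1.1x3 + 1.2x4 + 0.7x5 ≥ 1.5   (iron)
  11x1 + 9x2 + 19x3 + 3x4 + 4x5 ≥ 22   (protein)
  x1, x2, x3, x4, x5 ≥ 0.
The minimum-cost mix takes nothing from tofu, tuna, kale — only cottage cheese, brown rice. The iron and protein requirements are met with equality.
So cottage cheese = 1.288 servings, brown rice = 1.959 servings.
Hence cost = 0.72·1.288 + 0.38·1.959 = €1.6718.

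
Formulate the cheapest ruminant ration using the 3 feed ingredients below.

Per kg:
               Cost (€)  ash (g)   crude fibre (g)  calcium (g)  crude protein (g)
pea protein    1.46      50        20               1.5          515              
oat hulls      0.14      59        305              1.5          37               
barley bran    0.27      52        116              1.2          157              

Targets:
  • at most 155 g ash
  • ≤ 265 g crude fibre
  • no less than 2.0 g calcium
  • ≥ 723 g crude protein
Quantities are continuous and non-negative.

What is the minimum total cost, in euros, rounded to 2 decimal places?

Let x1 = kg of pea protein, x2 = kg of oat hulls, x3 = kg of barley bran.
Minimize 1.46x1 + 0.14x2 + 0.27x3 s.t.:
  50x1 + 59x2 + 52x3 ≤ 155   (ash)
  20x1 + 305x2 + 116x3 ≤ 265   (crude fibre)
  1.5x1 + 1.5x2 + 1.2x3 ≥ 2   (calcium)
  515x1 + 37x2 + 157x3 ≥ 723   (crude protein)
  x1, x2, x3 ≥ 0.
The optimal basis is {pea protein, barley bran}; oat hulls drops out. The crude fibre and crude protein requirements are met with equality.
So pea protein = 0.7467 kg, barley bran = 2.156 kg.
Cost = 1.46·0.7467 + 0.27·2.156 = 1.6723.

€1.67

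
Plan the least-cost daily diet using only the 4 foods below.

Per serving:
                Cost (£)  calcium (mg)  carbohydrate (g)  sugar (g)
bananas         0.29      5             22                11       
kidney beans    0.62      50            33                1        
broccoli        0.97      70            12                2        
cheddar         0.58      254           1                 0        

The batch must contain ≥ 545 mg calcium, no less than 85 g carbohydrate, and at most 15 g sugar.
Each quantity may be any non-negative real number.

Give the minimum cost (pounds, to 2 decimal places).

Let x1 = servings of bananas, x2 = servings of kidney beans, x3 = servings of broccoli, x4 = servings of cheddar.
Minimise 0.29x1 + 0.62x2 + 0.97x3 + 0.58x4 with:
  5x1 + 50x2 + 70x3 + 254x4 ≥ 545   (calcium)
  22x1 + 33x2 + 12x3 + 1x4 ≥ 85   (carbohydrate)
  11x1 + 1x2 + 2x3 ≤ 15   (sugar)
  x1, x2, x3, x4 ≥ 0.
The cheapest feasible vertex uses only bananas, kidney beans, cheddar; broccoli is not used. Binding constraints: calcium, carbohydrate, sugar.
Solving gives x1 = 1.208, x2 = 1.717, x4 = 1.784.
Hence cost = 0.29·1.208 + 0.62·1.717 + 0.58·1.784 = £2.4496.

£2.45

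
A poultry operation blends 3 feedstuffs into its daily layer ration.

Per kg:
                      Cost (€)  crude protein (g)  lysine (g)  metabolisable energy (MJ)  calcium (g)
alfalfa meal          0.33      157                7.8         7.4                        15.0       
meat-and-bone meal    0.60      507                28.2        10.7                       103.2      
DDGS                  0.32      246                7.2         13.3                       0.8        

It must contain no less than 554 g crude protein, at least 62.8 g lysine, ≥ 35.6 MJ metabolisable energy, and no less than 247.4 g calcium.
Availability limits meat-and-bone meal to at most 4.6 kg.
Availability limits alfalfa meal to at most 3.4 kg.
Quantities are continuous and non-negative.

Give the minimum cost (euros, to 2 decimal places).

€1.68

Let x1 = kg of alfalfa meal, x2 = kg of meat-and-bone meal, x3 = kg of DDGS.
Minimise 0.33x1 + 0.6x2 + 0.32x3 s.t.:
  157x1 + 507x2 + 246x3 ≥ 554   (crude protein)
  7.8x1 + 28.2x2 + 7.2x3 ≥ 62.8   (lysine)
  7.4x1 + 10.7x2 + 13.3x3 ≥ 35.6   (metabolisable energy)
  15x1 + 103.2x2 + 0.8x3 ≥ 247.4   (calcium)
  x2 ≤ 4.6
  x1 ≤ 3.4
  x1, x2, x3 ≥ 0.
The cheapest feasible vertex uses only meat-and-bone meal, DDGS; alfalfa meal is not used. There the metabolisable energy and calcium constraints are tight.
So meat-and-bone meal = 2.391 kg, DDGS = 0.7527 kg.
Objective = 0.6·2.391 + 0.32·0.7527 = 1.6755.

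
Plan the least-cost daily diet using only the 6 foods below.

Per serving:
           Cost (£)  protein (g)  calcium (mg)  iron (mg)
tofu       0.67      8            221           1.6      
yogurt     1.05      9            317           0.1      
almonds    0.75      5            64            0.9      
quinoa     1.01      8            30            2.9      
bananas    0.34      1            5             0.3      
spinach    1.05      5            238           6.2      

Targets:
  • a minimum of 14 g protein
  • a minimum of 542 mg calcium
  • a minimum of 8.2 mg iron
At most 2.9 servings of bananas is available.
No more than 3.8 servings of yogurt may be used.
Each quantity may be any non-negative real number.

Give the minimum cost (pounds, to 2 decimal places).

£1.96

This is a linear program. Let x1 = servings of tofu, x2 = servings of yogurt, x3 = servings of almonds, x4 = servings of quinoa, x5 = servings of bananas, x6 = servings of spinach.
Minimize 0.67x1 + 1.05x2 + 0.75x3 + 1.01x4 + 0.34x5 + 1.05x6 with:
  8x1 + 9x2 + 5x3 + 8x4 + 1x5 + 5x6 ≥ 14   (protein)
  221x1 + 317x2 + 64x3 + 30x4 + 5x5 + 238x6 ≥ 542   (calcium)
  1.6x1 + 0.1x2 + 0.9x3 + 2.9x4 + 0.3x5 + 6.2x6 ≥ 8.2   (iron)
  x5 ≤ 2.9
  x2 ≤ 3.8
  x1, x2, x3, x4, x5, x6 ≥ 0.
The optimal basis is {tofu, spinach}; yogurt, almonds, quinoa, bananas drop out. There the calcium and iron constraints are tight.
Optimal quantities: tofu = 1.424 servings, spinach = 0.9551 servings.
Cost = 0.67·1.424 + 1.05·0.9551 = 1.9569.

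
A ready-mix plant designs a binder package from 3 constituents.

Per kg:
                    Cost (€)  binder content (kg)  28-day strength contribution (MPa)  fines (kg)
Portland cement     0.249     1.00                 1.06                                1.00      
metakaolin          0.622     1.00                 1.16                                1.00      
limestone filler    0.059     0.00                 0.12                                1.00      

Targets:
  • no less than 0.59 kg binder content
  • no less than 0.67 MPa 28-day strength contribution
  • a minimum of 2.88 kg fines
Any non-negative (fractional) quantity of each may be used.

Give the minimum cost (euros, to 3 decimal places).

€0.282

Let x1 = kg of Portland cement, x2 = kg of metakaolin, x3 = kg of limestone filler.
min 0.249x1 + 0.622x2 + 0.059x3 s.t.:
  1x1 + 1x2 ≥ 0.59   (binder content)
  1.06x1 + 1.16x2 + 0.12x3 ≥ 0.67   (28-day strength contribution)
  1x1 + 1x2 + 1x3 ≥ 2.88   (fines)
  x1, x2, x3 ≥ 0.
The cheapest feasible vertex uses only Portland cement, limestone filler; metakaolin is not used. There the binder content and fines constraints are tight.
Optimal quantities: Portland cement = 0.59 kg, limestone filler = 2.29 kg.
Objective = 0.249·0.59 + 0.059·2.29 = 0.28202.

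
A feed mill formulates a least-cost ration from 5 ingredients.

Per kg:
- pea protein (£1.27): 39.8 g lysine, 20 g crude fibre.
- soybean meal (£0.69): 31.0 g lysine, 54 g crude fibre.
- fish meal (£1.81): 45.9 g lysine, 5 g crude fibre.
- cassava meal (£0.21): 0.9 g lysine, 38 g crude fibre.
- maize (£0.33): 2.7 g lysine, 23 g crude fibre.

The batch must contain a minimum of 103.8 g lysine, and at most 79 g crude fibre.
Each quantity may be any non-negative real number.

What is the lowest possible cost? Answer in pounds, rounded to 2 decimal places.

Let x1 = kg of pea protein, x2 = kg of soybean meal, x3 = kg of fish meal, x4 = kg of cassava meal, x5 = kg of maize.
Minimise 1.27x1 + 0.69x2 + 1.81x3 + 0.21x4 + 0.33x5 subject to:
  39.8x1 + 31x2 + 45.9x3 + 0.9x4 + 2.7x5 ≥ 103.8   (lysine)
  20x1 + 54x2 + 5x3 + 38x4 + 23x5 ≤ 79   (crude fibre)
  x1, x2, x3, x4, x5 ≥ 0.
The optimal basis is {pea protein, soybean meal}; fish meal, cassava meal, maize drop out. There the lysine and crude fibre constraints are tight.
So pea protein = 2.064 kg, soybean meal = 0.6985 kg.
Hence cost = 1.27·2.064 + 0.69·0.6985 = £3.1032.

£3.10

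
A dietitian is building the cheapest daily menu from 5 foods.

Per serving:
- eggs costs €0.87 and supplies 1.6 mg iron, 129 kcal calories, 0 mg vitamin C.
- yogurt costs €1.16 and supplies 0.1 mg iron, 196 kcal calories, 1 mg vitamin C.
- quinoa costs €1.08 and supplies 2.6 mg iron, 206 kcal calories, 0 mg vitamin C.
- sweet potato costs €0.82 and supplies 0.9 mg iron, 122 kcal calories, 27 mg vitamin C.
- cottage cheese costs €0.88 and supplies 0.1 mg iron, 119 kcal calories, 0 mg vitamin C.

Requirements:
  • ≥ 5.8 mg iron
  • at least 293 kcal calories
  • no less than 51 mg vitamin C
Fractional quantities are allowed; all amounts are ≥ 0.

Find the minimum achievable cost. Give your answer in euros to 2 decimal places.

This is a linear program. Let x1 = servings of eggs, x2 = servings of yogurt, x3 = servings of quinoa, x4 = servings of sweet potato, x5 = servings of cottage cheese.
min 0.87x1 + 1.16x2 + 1.08x3 + 0.82x4 + 0.88x5 subject to:
  1.6x1 + 0.1x2 + 2.6x3 + 0.9x4 + 0.1x5 ≥ 5.8   (iron)
  129x1 + 196x2 + 206x3 + 122x4 + 119x5 ≥ 293   (calories)
  1x2 + 27x4 ≥ 51   (vitamin C)
  x1, x2, x3, x4, x5 ≥ 0.
The cheapest feasible vertex uses only quinoa, sweet potato; eggs, yogurt, cottage cheese are not used. There the iron and vitamin C constraints are tight.
So quinoa = 1.577 servings, sweet potato = 1.889 servings.
Objective = 1.08·1.577 + 0.82·1.889 = 3.2521.

€3.25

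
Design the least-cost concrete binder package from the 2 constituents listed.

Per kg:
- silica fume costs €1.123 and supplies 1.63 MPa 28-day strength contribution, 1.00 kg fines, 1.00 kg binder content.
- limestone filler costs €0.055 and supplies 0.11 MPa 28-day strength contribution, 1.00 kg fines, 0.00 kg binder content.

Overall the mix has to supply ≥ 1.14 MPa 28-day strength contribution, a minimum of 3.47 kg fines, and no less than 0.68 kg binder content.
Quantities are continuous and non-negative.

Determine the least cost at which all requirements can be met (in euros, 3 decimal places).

€0.917

Treat it as an LP. Let x1 = kg of silica fume, x2 = kg of limestone filler.
Minimise 1.123x1 + 0.055x2 with:
  1.63x1 + 0.11x2 ≥ 1.14   (28-day strength contribution)
  1x1 + 1x2 ≥ 3.47   (fines)
  1x1 ≥ 0.68   (binder content)
  x1, x2 ≥ 0.
Both inputs are positive at the optimum. Binding constraints: fines and binder content.
So silica fume = 0.68 kg, limestone filler = 2.79 kg.
Objective = 1.123·0.68 + 0.055·2.79 = 0.91709.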